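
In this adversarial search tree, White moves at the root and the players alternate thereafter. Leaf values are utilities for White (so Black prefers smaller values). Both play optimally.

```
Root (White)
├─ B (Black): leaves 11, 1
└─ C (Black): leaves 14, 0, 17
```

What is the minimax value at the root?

1

B (Black): min(11, 1) = 1
C (Black): min(14, 0, 17) = 0
Root (White): max(1, 0) = 1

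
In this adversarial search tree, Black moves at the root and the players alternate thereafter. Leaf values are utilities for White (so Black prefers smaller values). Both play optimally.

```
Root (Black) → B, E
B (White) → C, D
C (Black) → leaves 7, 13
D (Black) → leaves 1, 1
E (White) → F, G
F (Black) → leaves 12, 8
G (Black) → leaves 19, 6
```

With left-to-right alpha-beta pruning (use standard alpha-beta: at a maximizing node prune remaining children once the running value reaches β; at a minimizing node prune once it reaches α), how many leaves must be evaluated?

5

C [α=-∞,β=+∞]: v=7
D [α=7,β=+∞]: v=1 after child 1 ≤ α → α-cutoff, skip 1
B [α=-∞,β=+∞]: v=7
F [α=-∞,β=7]: v=8
E [α=-∞,β=7]: v=8 after child 1 ≥ β → β-cutoff, skip 1
Root [α=-∞,β=+∞]: v=7
Leaves evaluated: 5 of 8.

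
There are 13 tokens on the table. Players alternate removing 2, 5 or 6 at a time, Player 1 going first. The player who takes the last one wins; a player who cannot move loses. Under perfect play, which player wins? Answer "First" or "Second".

First

Compute winning (W) and losing (L) positions by backward induction:
i:   0  1  2  3  4  5  6  7  8  9 10 11 12 13
     L  L  W  W  L  W  W  W  L  W  W  L  L  W
Position 13 is W, so the first player wins.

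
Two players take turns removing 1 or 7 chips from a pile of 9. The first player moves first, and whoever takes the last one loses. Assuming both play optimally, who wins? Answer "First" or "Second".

i:   0  1  2  3  4  5  6  7  8  9
     W  L  W  L  W  L  W  L  W  L
Position 9 is L, so the second player wins.

Second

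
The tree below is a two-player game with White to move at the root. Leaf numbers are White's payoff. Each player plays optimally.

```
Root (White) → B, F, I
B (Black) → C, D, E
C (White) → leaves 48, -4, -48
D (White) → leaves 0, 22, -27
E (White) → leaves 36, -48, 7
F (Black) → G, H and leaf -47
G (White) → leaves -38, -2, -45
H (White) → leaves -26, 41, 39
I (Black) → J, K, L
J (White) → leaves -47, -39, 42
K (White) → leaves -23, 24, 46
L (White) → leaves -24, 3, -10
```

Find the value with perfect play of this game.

22

C (White): max(48, -4, -48) = 48
D (White): max(0, 22, -27) = 22
E (White): max(36, -48, 7) = 36
B (Black): min(48, 22, 36) = 22
G (White): max(-38, -2, -45) = -2
H (White): max(-26, 41, 39) = 41
F (Black): min(-2, 41, -47) = -47
J (White): max(-47, -39, 42) = 42
K (White): max(-23, 24, 46) = 46
L (White): max(-24, 3, -10) = 3
I (Black): min(42, 46, 3) = 3
Root (White): max(22, -47, 3) = 22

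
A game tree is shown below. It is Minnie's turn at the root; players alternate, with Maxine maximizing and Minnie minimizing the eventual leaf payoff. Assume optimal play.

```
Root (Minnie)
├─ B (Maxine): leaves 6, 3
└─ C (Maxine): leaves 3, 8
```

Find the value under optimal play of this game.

B (Maxine): max(6, 3) = 6
C (Maxine): max(3, 8) = 8
Root (Minnie): min(6, 8) = 6

6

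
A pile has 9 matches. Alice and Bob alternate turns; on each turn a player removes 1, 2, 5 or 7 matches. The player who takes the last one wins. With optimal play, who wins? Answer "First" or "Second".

Compute winning (W) and losing (L) positions by backward induction:
i:   0  1  2  3  4  5  6  7  8  9
     L  W  W  L  W  W  L  W  W  L
Position 9 is L, so the second player wins.

Second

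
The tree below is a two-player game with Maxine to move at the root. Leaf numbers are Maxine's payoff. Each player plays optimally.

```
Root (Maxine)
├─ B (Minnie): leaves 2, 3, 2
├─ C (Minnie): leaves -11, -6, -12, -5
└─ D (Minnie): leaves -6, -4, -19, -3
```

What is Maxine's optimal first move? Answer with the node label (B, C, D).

B

B (Minnie): min(2, 3, 2) = 2
C (Minnie): min(-11, -6, -12, -5) = -12
D (Minnie): min(-6, -4, -19, -3) = -19
Root (Maxine): max(2, -12, -19) = 2
Maxine picks the child with the highest value: B (value 2).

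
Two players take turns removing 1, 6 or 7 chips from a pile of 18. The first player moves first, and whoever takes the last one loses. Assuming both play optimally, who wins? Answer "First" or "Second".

First

Compute winning (W) and losing (L) positions by backward induction:
i:   0  1  2  3  4  5  6  7  8  9 10 11 12 13 14 15 16 17 18
     W  L  W  L  W  L  W  W  W  W  W  W  W  L  W  L  W  L  W
Position 18 is W, so the first player wins.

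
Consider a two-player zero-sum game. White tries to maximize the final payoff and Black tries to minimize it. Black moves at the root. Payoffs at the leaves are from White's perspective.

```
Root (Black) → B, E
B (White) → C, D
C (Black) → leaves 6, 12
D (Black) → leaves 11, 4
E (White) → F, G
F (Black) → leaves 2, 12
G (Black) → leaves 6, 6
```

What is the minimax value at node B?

6

C: min(6, 12) = 6
D: min(11, 4) = 4
B: max(6, 4) = 6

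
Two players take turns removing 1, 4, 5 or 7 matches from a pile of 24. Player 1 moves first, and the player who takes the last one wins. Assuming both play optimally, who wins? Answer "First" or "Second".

W/L table (W = player to move can force a win):
i:   0  1  2  3  4  5  6  7  8  9 10 11 12 13 14 15 16 17 18 19 20 21 22 23 24
     L  W  L  W  W  W  W  W  L  W  L  W  W  W  W  W  L  W  L  W  W  W  W  W  L
Position 24 is L, so the second player wins.

Second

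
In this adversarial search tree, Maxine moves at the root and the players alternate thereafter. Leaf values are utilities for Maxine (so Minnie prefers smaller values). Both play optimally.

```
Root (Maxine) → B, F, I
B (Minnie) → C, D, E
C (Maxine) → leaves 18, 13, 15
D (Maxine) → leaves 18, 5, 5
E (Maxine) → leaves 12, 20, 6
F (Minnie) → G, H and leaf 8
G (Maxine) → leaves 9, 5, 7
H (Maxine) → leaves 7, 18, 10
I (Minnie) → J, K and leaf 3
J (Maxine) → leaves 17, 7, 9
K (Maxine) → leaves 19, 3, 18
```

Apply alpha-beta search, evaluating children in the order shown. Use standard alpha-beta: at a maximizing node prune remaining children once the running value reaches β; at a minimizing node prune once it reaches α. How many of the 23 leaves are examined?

12

C [α=-∞,β=+∞]: v=18
D [α=-∞,β=18]: v=18 after child 1 ≥ β → β-cutoff, skip 2
E [α=-∞,β=18]: v=20 after child 2 ≥ β → β-cutoff, skip 1
B [α=-∞,β=+∞]: v=18
G [α=18,β=+∞]: v=9
F [α=18,β=+∞]: v=9 after child 1 ≤ α → α-cutoff, skip 2
J [α=18,β=+∞]: v=17
I [α=18,β=+∞]: v=17 after child 1 ≤ α → α-cutoff, skip 2
Root [α=-∞,β=+∞]: v=18
Leaves evaluated: 12 of 23.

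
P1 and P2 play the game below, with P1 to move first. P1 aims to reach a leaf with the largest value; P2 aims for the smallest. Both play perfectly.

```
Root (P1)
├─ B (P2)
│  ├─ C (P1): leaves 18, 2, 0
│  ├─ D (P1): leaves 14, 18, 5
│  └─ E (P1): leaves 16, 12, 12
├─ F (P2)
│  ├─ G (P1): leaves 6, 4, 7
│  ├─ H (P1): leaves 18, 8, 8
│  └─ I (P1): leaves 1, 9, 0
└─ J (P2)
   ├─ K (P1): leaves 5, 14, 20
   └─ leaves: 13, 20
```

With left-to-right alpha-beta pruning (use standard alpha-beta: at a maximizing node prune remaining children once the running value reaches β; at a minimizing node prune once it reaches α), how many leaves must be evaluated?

C [α=-∞,β=+∞]: v=18
D [α=-∞,β=18]: v=18 after child 2 ≥ β → β-cutoff, skip 1
E [α=-∞,β=18]: v=16
B [α=-∞,β=+∞]: v=16
G [α=16,β=+∞]: v=7
F [α=16,β=+∞]: v=7 after child 1 ≤ α → α-cutoff, skip 2
K [α=16,β=+∞]: v=20
J [α=16,β=+∞]: v=13 after child 2 ≤ α → α-cutoff, skip 1
Root [α=-∞,β=+∞]: v=16
Leaves evaluated: 15 of 23.

15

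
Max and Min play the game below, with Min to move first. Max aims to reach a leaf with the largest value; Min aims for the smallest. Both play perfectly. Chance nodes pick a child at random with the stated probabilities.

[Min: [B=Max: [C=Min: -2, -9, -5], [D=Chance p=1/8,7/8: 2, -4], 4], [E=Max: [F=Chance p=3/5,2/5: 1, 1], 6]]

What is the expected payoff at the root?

C (Min): min(-2, -9, -5) = -9
D (Chance): 1/8·2 + 7/8·-4 = -3.25
B (Max): max(-9, -3.25, 4) = 4
F (Chance): 3/5·1 + 2/5·1 = 1
E (Max): max(1, 6) = 6
Root (Min): min(4, 6) = 4

4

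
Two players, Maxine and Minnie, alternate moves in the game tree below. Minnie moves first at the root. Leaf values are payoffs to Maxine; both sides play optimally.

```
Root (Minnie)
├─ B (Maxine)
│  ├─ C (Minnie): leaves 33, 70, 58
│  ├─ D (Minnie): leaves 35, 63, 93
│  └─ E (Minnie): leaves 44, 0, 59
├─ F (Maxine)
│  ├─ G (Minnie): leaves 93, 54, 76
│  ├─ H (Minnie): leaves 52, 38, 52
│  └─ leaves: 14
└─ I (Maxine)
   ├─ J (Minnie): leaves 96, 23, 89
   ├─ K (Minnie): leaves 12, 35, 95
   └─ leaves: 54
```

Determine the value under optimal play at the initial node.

35

C (Minnie): min(33, 70, 58) = 33
D (Minnie): min(35, 63, 93) = 35
E (Minnie): min(44, 0, 59) = 0
B (Maxine): max(33, 35, 0) = 35
G (Minnie): min(93, 54, 76) = 54
H (Minnie): min(52, 38, 52) = 38
F (Maxine): max(54, 38, 14) = 54
J (Minnie): min(96, 23, 89) = 23
K (Minnie): min(12, 35, 95) = 12
I (Maxine): max(23, 12, 54) = 54
Root (Minnie): min(35, 54, 54) = 35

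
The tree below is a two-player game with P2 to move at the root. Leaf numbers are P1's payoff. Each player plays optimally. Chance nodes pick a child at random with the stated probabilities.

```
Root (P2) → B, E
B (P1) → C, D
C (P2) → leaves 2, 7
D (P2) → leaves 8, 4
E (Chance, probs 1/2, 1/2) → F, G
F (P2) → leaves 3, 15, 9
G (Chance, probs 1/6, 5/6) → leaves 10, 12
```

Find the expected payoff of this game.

4

C (P2): min(2, 7) = 2
D (P2): min(8, 4) = 4
B (P1): max(2, 4) = 4
F (P2): min(3, 15, 9) = 3
G (Chance): 1/6·10 + 5/6·12 = 11.67
E (Chance): 1/2·3 + 1/2·11.67 = 7.33
Root (P2): min(4, 7.33) = 4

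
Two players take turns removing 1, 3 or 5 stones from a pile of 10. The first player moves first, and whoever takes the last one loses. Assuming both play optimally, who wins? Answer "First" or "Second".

W/L table (W = player to move can force a win):
i:   0  1  2  3  4  5  6  7  8  9 10
     W  L  W  L  W  L  W  L  W  L  W
Position 10 is W, so the first player wins.

First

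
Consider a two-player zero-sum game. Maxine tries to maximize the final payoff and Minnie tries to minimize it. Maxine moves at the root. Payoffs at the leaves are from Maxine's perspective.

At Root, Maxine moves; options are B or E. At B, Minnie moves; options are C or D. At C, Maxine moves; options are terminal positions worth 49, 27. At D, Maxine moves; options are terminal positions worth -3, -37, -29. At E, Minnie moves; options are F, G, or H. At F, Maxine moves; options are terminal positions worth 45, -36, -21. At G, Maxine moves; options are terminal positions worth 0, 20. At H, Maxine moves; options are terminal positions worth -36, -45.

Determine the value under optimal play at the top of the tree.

-3

C (Maxine): max(49, 27) = 49
D (Maxine): max(-3, -37, -29) = -3
B (Minnie): min(49, -3) = -3
F (Maxine): max(45, -36, -21) = 45
G (Maxine): max(0, 20) = 20
H (Maxine): max(-36, -45) = -36
E (Minnie): min(45, 20, -36) = -36
Root (Maxine): max(-3, -36) = -3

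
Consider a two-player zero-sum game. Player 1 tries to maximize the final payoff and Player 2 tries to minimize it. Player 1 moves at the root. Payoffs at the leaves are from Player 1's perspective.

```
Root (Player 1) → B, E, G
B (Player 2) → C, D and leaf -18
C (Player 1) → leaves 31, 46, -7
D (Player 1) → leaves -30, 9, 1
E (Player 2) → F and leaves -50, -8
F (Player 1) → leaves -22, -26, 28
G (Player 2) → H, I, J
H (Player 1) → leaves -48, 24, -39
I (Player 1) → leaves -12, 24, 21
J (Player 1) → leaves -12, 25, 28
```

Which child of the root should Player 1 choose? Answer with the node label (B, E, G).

G

C (Player 1): max(31, 46, -7) = 46
D (Player 1): max(-30, 9, 1) = 9
B (Player 2): min(46, 9, -18) = -18
F (Player 1): max(-22, -26, 28) = 28
E (Player 2): min(28, -50, -8) = -50
H (Player 1): max(-48, 24, -39) = 24
I (Player 1): max(-12, 24, 21) = 24
J (Player 1): max(-12, 25, 28) = 28
G (Player 2): min(24, 24, 28) = 24
Root (Player 1): max(-18, -50, 24) = 24
Player 1 picks the child with the highest value: G (value 24).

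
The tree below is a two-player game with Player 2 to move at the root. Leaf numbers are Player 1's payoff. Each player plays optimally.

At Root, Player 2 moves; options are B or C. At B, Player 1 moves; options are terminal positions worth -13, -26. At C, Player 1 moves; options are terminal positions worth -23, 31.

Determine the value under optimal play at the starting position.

B (Player 1): max(-13, -26) = -13
C (Player 1): max(-23, 31) = 31
Root (Player 2): min(-13, 31) = -13

-13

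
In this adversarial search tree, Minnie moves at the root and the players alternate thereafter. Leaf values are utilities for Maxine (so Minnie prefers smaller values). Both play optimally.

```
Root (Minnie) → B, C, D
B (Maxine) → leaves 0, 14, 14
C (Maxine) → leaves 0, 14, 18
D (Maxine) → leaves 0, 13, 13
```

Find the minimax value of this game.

13

B (Maxine): max(0, 14, 14) = 14
C (Maxine): max(0, 14, 18) = 18
D (Maxine): max(0, 13, 13) = 13
Root (Minnie): min(14, 18, 13) = 13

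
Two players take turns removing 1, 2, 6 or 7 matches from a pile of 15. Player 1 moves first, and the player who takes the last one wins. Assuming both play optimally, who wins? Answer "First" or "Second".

First

Mark each pile size as W (mover wins) or L (mover loses):
i:   0  1  2  3  4  5  6  7  8  9 10 11 12 13 14 15
     L  W  W  L  W  W  W  W  L  W  W  L  W  W  W  W
Position 15 is W, so the first player wins.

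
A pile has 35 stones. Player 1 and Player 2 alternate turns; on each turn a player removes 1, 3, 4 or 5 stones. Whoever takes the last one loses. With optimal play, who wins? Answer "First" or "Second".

Compute winning (W) and losing (L) positions by backward induction:
i:   0  1  2  3  4  5  6  7  8  9 10 11 12 13 14 15 16 17 18 19 20 21 22 23 24 25 26 27 28 29 30 31 32 33 34 35
     W  L  W  L  W  W  W  W  W  L  W  L  W  W  W  W  W  L  W  L  W  W  W  W  W  L  W  L  W  W  W  W  W  L  W  L
Position 35 is L, so the second player wins.

Second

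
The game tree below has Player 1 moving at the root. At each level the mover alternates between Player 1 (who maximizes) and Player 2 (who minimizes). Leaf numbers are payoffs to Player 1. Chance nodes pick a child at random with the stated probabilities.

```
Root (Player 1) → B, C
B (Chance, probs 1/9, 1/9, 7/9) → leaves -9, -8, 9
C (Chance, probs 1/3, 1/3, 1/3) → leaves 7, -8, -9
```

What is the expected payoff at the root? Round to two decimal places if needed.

B (Chance): 1/9·-9 + 1/9·-8 + 7/9·9 = 5.11
C (Chance): 1/3·7 + 1/3·-8 + 1/3·-9 = -3.33
Root (Player 1): max(5.11, -3.33) = 5.11

5.11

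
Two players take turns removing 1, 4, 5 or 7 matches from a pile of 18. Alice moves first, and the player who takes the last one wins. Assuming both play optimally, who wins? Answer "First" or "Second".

i:   0  1  2  3  4  5  6  7  8  9 10 11 12 13 14 15 16 17 18
     L  W  L  W  W  W  W  W  L  W  L  W  W  W  W  W  L  W  L
Position 18 is L, so the second player wins.

Second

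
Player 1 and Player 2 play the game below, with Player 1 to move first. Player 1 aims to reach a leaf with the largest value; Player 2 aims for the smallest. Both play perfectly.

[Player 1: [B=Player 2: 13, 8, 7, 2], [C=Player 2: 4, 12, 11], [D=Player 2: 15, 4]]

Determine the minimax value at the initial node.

4

B (Player 2): min(13, 8, 7, 2) = 2
C (Player 2): min(4, 12, 11) = 4
D (Player 2): min(15, 4) = 4
Root (Player 1): max(2, 4, 4) = 4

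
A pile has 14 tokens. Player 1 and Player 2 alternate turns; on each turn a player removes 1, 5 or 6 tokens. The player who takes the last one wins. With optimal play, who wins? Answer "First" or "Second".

i:   0  1  2  3  4  5  6  7  8  9 10 11 12 13 14
     L  W  L  W  L  W  W  W  W  W  W  L  W  L  W
Position 14 is W, so the first player wins.

First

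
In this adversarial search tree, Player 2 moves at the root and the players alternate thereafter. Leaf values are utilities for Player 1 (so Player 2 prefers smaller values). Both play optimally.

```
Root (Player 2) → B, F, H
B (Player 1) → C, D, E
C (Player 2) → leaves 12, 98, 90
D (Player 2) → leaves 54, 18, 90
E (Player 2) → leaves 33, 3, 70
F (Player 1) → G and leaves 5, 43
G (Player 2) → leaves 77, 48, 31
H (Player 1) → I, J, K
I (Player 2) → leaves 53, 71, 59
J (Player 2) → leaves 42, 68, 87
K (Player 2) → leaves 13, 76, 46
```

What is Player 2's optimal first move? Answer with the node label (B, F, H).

C (Player 2): min(12, 98, 90) = 12
D (Player 2): min(54, 18, 90) = 18
E (Player 2): min(33, 3, 70) = 3
B (Player 1): max(12, 18, 3) = 18
G (Player 2): min(77, 48, 31) = 31
F (Player 1): max(31, 5, 43) = 43
I (Player 2): min(53, 71, 59) = 53
J (Player 2): min(42, 68, 87) = 42
K (Player 2): min(13, 76, 46) = 13
H (Player 1): max(53, 42, 13) = 53
Root (Player 2): min(18, 43, 53) = 18
Player 2 picks the child with the lowest value: B (value 18).

B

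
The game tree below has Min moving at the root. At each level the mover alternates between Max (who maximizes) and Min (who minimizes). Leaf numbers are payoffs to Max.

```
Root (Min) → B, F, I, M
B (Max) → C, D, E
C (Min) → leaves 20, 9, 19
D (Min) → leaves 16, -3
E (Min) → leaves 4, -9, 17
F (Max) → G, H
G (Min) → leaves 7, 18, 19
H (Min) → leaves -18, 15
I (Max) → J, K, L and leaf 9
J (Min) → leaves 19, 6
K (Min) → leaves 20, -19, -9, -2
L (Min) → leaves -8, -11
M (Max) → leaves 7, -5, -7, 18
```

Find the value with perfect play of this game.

C (Min): min(20, 9, 19) = 9
D (Min): min(16, -3) = -3
E (Min): min(4, -9, 17) = -9
B (Max): max(9, -3, -9) = 9
G (Min): min(7, 18, 19) = 7
H (Min): min(-18, 15) = -18
F (Max): max(7, -18) = 7
J (Min): min(19, 6) = 6
K (Min): min(20, -19, -9, -2) = -19
L (Min): min(-8, -11) = -11
I (Max): max(6, -19, -11, 9) = 9
M (Max): max(7, -5, -7, 18) = 18
Root (Min): min(9, 7, 9, 18) = 7

7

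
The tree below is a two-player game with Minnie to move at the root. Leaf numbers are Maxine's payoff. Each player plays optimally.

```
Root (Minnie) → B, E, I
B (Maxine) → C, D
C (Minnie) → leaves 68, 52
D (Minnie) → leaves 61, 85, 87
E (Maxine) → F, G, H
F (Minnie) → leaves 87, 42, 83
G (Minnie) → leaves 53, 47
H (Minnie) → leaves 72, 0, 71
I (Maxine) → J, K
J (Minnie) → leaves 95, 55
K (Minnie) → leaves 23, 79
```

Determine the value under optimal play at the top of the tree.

C (Minnie): min(68, 52) = 52
D (Minnie): min(61, 85, 87) = 61
B (Maxine): max(52, 61) = 61
F (Minnie): min(87, 42, 83) = 42
G (Minnie): min(53, 47) = 47
H (Minnie): min(72, 0, 71) = 0
E (Maxine): max(42, 47, 0) = 47
J (Minnie): min(95, 55) = 55
K (Minnie): min(23, 79) = 23
I (Maxine): max(55, 23) = 55
Root (Minnie): min(61, 47, 55) = 47

47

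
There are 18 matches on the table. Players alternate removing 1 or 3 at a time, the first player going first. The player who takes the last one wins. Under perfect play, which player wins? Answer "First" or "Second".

Second

Mark each pile size as W (mover wins) or L (mover loses):
i:   0  1  2  3  4  5  6  7  8  9 10 11 12 13 14 15 16 17 18
     L  W  L  W  L  W  L  W  L  W  L  W  L  W  L  W  L  W  L
Position 18 is L, so the second player wins.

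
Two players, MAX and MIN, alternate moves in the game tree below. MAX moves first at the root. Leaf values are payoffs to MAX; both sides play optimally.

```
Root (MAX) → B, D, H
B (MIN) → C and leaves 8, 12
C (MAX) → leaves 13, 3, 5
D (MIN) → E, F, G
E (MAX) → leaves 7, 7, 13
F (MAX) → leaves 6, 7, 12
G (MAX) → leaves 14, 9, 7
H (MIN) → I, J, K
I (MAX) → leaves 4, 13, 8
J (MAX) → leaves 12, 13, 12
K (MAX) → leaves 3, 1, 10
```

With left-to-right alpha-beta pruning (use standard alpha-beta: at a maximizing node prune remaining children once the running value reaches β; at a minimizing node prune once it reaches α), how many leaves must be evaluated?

C [α=-∞,β=+∞]: v=13
B [α=-∞,β=+∞]: v=8
E [α=8,β=+∞]: v=13
F [α=8,β=13]: v=12
G [α=8,β=12]: v=14 after child 1 ≥ β → β-cutoff, skip 2
D [α=8,β=+∞]: v=12
I [α=12,β=+∞]: v=13
J [α=12,β=13]: v=13 after child 2 ≥ β → β-cutoff, skip 1
K [α=12,β=13]: v=10
H [α=12,β=+∞]: v=10
Root [α=-∞,β=+∞]: v=12
Leaves evaluated: 20 of 23.

20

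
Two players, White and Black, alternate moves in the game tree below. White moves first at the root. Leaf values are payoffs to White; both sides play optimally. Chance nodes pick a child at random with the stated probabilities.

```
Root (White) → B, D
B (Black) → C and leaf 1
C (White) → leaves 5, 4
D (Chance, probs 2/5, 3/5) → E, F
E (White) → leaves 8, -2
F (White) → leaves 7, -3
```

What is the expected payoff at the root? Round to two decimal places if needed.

7.4

C (White): max(5, 4) = 5
B (Black): min(5, 1) = 1
E (White): max(8, -2) = 8
F (White): max(7, -3) = 7
D (Chance): 2/5·8 + 3/5·7 = 7.4
Root (White): max(1, 7.4) = 7.4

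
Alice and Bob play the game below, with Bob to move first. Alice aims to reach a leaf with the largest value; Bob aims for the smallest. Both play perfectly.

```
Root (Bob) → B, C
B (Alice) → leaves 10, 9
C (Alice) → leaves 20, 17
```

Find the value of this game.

10

B (Alice): max(10, 9) = 10
C (Alice): max(20, 17) = 20
Root (Bob): min(10, 20) = 10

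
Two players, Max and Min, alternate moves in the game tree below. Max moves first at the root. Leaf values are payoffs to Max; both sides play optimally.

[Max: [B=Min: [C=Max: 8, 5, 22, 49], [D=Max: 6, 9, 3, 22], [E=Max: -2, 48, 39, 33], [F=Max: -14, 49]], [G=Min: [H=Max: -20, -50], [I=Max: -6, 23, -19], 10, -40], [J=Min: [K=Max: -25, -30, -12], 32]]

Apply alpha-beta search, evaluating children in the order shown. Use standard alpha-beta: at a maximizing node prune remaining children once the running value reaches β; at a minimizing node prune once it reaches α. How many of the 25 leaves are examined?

C [α=-∞,β=+∞]: v=49
D [α=-∞,β=49]: v=22
E [α=-∞,β=22]: v=48 after child 2 ≥ β → β-cutoff, skip 2
F [α=-∞,β=22]: v=49
B [α=-∞,β=+∞]: v=22
H [α=22,β=+∞]: v=-20
G [α=22,β=+∞]: v=-20 after child 1 ≤ α → α-cutoff, skip 3
K [α=22,β=+∞]: v=-12
J [α=22,β=+∞]: v=-12 after child 1 ≤ α → α-cutoff, skip 1
Root [α=-∞,β=+∞]: v=22
Leaves evaluated: 17 of 25.

17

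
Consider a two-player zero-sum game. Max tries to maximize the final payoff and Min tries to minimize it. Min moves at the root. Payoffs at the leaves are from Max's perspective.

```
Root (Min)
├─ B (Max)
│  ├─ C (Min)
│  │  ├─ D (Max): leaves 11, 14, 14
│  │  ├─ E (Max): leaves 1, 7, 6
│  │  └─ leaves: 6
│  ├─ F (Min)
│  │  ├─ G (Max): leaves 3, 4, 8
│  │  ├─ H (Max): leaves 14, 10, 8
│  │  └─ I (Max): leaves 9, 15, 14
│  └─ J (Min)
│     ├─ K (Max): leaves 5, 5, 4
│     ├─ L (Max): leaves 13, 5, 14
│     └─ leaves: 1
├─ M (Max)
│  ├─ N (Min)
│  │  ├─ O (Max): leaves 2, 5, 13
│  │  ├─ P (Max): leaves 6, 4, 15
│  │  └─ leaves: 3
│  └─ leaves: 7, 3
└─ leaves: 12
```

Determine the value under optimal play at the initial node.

D (Max): max(11, 14, 14) = 14
E (Max): max(1, 7, 6) = 7
C (Min): min(14, 7, 6) = 6
G (Max): max(3, 4, 8) = 8
H (Max): max(14, 10, 8) = 14
I (Max): max(9, 15, 14) = 15
F (Min): min(8, 14, 15) = 8
K (Max): max(5, 5, 4) = 5
L (Max): max(13, 5, 14) = 14
J (Min): min(5, 14, 1) = 1
B (Max): max(6, 8, 1) = 8
O (Max): max(2, 5, 13) = 13
P (Max): max(6, 4, 15) = 15
N (Min): min(13, 15, 3) = 3
M (Max): max(3, 7, 3) = 7
Root (Min): min(8, 7, 12) = 7

7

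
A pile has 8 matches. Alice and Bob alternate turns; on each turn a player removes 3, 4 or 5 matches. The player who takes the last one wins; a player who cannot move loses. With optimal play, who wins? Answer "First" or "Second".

i:   0  1  2  3  4  5  6  7  8
     L  L  L  W  W  W  W  W  L
Position 8 is L, so the second player wins.

Second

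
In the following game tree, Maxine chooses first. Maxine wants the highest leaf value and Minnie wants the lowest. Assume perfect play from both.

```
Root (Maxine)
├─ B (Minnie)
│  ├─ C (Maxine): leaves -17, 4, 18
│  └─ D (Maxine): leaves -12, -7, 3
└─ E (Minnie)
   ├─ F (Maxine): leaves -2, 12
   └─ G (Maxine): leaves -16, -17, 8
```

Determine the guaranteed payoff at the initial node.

8

C (Maxine): max(-17, 4, 18) = 18
D (Maxine): max(-12, -7, 3) = 3
B (Minnie): min(18, 3) = 3
F (Maxine): max(-2, 12) = 12
G (Maxine): max(-16, -17, 8) = 8
E (Minnie): min(12, 8) = 8
Root (Maxine): max(3, 8) = 8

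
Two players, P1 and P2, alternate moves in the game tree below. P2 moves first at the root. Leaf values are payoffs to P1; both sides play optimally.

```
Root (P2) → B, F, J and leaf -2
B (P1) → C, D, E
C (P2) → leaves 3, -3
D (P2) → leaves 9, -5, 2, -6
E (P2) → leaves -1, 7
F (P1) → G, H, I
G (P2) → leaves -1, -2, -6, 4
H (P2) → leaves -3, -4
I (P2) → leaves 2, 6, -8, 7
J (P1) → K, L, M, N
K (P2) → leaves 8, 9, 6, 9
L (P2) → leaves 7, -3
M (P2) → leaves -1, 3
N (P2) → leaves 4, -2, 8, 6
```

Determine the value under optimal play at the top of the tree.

C (P2): min(3, -3) = -3
D (P2): min(9, -5, 2, -6) = -6
E (P2): min(-1, 7) = -1
B (P1): max(-3, -6, -1) = -1
G (P2): min(-1, -2, -6, 4) = -6
H (P2): min(-3, -4) = -4
I (P2): min(2, 6, -8, 7) = -8
F (P1): max(-6, -4, -8) = -4
K (P2): min(8, 9, 6, 9) = 6
L (P2): min(7, -3) = -3
M (P2): min(-1, 3) = -1
N (P2): min(4, -2, 8, 6) = -2
J (P1): max(6, -3, -1, -2) = 6
Root (P2): min(-1, -4, 6, -2) = -4

-4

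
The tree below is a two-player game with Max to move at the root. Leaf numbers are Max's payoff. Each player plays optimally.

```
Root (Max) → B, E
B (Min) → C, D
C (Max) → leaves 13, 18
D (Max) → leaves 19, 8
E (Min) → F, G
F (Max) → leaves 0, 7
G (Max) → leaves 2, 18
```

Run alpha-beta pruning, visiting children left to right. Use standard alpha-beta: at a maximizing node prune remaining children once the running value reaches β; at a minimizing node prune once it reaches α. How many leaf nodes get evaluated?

C [α=-∞,β=+∞]: v=18
D [α=-∞,β=18]: v=19 after child 1 ≥ β → β-cutoff, skip 1
B [α=-∞,β=+∞]: v=18
F [α=18,β=+∞]: v=7
E [α=18,β=+∞]: v=7 after child 1 ≤ α → α-cutoff, skip 1
Root [α=-∞,β=+∞]: v=18
Leaves evaluated: 5 of 8.

5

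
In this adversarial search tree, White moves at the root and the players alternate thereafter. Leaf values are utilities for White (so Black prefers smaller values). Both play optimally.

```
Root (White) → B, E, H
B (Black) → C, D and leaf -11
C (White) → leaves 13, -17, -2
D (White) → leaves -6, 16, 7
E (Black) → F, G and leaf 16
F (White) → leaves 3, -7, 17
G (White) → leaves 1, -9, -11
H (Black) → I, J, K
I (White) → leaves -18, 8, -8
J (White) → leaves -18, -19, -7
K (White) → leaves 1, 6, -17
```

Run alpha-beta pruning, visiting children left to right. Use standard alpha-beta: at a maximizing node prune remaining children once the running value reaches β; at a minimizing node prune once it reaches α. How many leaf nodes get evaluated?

C [α=-∞,β=+∞]: v=13
D [α=-∞,β=13]: v=16 after child 2 ≥ β → β-cutoff, skip 1
B [α=-∞,β=+∞]: v=-11
F [α=-11,β=+∞]: v=17
G [α=-11,β=17]: v=1
E [α=-11,β=+∞]: v=1
I [α=1,β=+∞]: v=8
J [α=1,β=8]: v=-7
H [α=1,β=+∞]: v=-7 after child 2 ≤ α → α-cutoff, skip 1
Root [α=-∞,β=+∞]: v=1
Leaves evaluated: 19 of 23.

19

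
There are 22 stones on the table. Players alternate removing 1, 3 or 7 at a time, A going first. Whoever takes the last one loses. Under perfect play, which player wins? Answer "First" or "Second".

Compute winning (W) and losing (L) positions by backward induction:
i:   0  1  2  3  4  5  6  7  8  9 10 11 12 13 14 15 16 17 18 19 20 21 22
     W  L  W  L  W  L  W  L  W  L  W  L  W  L  W  L  W  L  W  L  W  L  W
Position 22 is W, so the first player wins.

First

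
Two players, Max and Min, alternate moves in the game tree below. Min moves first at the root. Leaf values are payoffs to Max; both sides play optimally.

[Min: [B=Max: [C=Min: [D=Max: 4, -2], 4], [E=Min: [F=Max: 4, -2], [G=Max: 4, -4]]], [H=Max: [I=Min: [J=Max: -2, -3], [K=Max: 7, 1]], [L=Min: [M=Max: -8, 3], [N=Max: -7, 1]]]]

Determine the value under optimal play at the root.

D (Max): max(4, -2) = 4
C (Min): min(4, 4) = 4
F (Max): max(4, -2) = 4
G (Max): max(4, -4) = 4
E (Min): min(4, 4) = 4
B (Max): max(4, 4) = 4
J (Max): max(-2, -3) = -2
K (Max): max(7, 1) = 7
I (Min): min(-2, 7) = -2
M (Max): max(-8, 3) = 3
N (Max): max(-7, 1) = 1
L (Min): min(3, 1) = 1
H (Max): max(-2, 1) = 1
Root (Min): min(4, 1) = 1

1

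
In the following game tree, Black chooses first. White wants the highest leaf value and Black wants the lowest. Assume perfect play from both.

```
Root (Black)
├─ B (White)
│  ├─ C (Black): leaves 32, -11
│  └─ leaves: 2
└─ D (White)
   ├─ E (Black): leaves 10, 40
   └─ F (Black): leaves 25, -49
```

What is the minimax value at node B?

2

C: min(32, -11) = -11
B: max(-11, 2) = 2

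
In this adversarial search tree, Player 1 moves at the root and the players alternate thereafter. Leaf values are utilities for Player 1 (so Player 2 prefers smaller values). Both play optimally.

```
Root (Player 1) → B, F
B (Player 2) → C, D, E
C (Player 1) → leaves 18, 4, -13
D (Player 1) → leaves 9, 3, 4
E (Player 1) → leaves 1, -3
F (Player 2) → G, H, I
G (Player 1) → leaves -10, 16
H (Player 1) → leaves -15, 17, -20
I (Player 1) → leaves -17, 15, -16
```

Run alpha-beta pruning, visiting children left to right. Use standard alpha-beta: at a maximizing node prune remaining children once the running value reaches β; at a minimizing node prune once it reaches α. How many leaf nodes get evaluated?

C [α=-∞,β=+∞]: v=18
D [α=-∞,β=18]: v=9
E [α=-∞,β=9]: v=1
B [α=-∞,β=+∞]: v=1
G [α=1,β=+∞]: v=16
H [α=1,β=16]: v=17 after child 2 ≥ β → β-cutoff, skip 1
I [α=1,β=16]: v=15
F [α=1,β=+∞]: v=15
Root [α=-∞,β=+∞]: v=15
Leaves evaluated: 15 of 16.

15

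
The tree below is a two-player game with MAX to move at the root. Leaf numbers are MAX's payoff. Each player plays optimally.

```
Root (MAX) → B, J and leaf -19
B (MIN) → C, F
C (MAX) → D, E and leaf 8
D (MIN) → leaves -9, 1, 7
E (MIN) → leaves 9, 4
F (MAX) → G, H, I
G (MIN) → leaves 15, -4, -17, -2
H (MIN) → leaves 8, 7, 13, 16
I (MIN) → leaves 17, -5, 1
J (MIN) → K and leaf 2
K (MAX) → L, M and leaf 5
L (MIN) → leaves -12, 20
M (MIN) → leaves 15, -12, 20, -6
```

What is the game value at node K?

5

L: min(-12, 20) = -12
M: min(15, -12, 20, -6) = -12
K: max(-12, -12, 5) = 5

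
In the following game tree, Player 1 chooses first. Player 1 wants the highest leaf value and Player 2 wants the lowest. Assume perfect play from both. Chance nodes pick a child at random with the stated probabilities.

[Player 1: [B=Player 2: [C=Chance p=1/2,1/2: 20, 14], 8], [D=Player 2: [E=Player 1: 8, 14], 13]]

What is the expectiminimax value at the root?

13

C (Chance): 1/2·20 + 1/2·14 = 17
B (Player 2): min(17, 8) = 8
E (Player 1): max(8, 14) = 14
D (Player 2): min(14, 13) = 13
Root (Player 1): max(8, 13) = 13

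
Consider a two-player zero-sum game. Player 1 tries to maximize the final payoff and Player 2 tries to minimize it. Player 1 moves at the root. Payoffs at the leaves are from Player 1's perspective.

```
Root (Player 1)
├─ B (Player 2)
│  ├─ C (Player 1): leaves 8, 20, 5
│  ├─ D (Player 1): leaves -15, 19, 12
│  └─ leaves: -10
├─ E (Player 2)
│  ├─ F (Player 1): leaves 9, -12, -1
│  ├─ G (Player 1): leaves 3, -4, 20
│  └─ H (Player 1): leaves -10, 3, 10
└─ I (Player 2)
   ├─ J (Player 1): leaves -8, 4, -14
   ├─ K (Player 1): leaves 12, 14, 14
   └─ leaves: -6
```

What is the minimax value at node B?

-10

C: max(8, 20, 5) = 20
D: max(-15, 19, 12) = 19
B: min(20, 19, -10) = -10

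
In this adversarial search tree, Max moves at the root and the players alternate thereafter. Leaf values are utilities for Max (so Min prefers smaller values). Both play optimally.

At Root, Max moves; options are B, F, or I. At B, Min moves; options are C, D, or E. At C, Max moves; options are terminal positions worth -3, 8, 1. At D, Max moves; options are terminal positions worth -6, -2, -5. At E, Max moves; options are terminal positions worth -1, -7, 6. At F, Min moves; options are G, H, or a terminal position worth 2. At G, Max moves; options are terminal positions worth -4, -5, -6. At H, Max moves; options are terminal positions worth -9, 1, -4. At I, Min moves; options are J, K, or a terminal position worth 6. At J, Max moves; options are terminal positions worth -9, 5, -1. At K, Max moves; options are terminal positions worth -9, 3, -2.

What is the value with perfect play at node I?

3

J: max(-9, 5, -1) = 5
K: max(-9, 3, -2) = 3
I: min(5, 3, 6) = 3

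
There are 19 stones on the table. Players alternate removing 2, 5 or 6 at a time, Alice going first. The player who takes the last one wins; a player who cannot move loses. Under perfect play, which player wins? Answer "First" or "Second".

i:   0  1  2  3  4  5  6  7  8  9 10 11 12 13 14 15 16 17 18 19
     L  L  W  W  L  W  W  W  L  W  W  L  L  W  W  L  W  W  W  L
Position 19 is L, so the second player wins.

Second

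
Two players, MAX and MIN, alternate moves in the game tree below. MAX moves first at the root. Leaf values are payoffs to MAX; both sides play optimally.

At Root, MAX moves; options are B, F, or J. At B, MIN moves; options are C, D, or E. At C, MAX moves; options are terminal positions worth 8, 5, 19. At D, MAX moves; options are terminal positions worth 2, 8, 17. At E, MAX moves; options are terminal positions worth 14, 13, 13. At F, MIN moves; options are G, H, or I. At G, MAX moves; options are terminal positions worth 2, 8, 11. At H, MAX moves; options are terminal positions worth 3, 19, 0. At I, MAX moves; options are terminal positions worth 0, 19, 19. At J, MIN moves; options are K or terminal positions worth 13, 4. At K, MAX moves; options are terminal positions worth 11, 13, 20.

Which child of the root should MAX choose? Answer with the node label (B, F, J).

C (MAX): max(8, 5, 19) = 19
D (MAX): max(2, 8, 17) = 17
E (MAX): max(14, 13, 13) = 14
B (MIN): min(19, 17, 14) = 14
G (MAX): max(2, 8, 11) = 11
H (MAX): max(3, 19, 0) = 19
I (MAX): max(0, 19, 19) = 19
F (MIN): min(11, 19, 19) = 11
K (MAX): max(11, 13, 20) = 20
J (MIN): min(20, 13, 4) = 4
Root (MAX): max(14, 11, 4) = 14
MAX picks the child with the highest value: B (value 14).

B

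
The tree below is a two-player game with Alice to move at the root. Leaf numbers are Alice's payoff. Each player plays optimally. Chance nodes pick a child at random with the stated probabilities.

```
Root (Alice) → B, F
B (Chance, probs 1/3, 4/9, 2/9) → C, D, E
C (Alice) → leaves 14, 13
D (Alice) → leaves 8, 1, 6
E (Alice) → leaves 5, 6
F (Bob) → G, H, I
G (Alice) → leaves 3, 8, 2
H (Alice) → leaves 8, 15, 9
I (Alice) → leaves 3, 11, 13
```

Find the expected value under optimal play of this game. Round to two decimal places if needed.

9.56

C (Alice): max(14, 13) = 14
D (Alice): max(8, 1, 6) = 8
E (Alice): max(5, 6) = 6
B (Chance): 1/3·14 + 4/9·8 + 2/9·6 = 9.56
G (Alice): max(3, 8, 2) = 8
H (Alice): max(8, 15, 9) = 15
I (Alice): max(3, 11, 13) = 13
F (Bob): min(8, 15, 13) = 8
Root (Alice): max(9.56, 8) = 9.56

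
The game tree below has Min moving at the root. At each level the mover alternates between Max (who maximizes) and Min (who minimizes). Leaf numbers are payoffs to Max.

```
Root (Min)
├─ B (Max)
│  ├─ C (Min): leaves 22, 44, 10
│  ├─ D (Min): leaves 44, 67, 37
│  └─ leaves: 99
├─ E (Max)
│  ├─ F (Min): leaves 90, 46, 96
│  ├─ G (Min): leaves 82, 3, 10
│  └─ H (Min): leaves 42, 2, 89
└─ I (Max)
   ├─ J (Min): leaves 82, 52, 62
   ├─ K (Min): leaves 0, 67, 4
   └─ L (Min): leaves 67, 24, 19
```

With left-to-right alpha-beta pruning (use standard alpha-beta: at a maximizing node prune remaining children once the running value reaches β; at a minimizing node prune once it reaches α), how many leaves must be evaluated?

16

C [α=-∞,β=+∞]: v=10
D [α=10,β=+∞]: v=37
B [α=-∞,β=+∞]: v=99
F [α=-∞,β=99]: v=46
G [α=46,β=99]: v=3 after child 2 ≤ α → α-cutoff, skip 1
H [α=46,β=99]: v=42 after child 1 ≤ α → α-cutoff, skip 2
E [α=-∞,β=99]: v=46
J [α=-∞,β=46]: v=52
I [α=-∞,β=46]: v=52 after child 1 ≥ β → β-cutoff, skip 2
Root [α=-∞,β=+∞]: v=46
Leaves evaluated: 16 of 25.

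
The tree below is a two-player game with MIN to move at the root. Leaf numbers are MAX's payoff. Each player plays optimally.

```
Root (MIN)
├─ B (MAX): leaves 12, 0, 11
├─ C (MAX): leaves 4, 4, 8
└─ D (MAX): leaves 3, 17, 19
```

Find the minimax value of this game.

B (MAX): max(12, 0, 11) = 12
C (MAX): max(4, 4, 8) = 8
D (MAX): max(3, 17, 19) = 19
Root (MIN): min(12, 8, 19) = 8

8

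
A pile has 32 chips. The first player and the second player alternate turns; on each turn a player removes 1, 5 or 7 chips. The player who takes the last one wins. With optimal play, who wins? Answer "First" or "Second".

Second

Positions where the player to move wins (W) vs loses (L):
i:   0  1  2  3  4  5  6  7  8  9 10 11 12 13 14 15 16 17 18 19 20 21 22 23 24 25 26 27 28 29 30 31 32
     L  W  L  W  L  W  L  W  L  W  L  W  L  W  L  W  L  W  L  W  L  W  L  W  L  W  L  W  L  W  L  W  L
Position 32 is L, so the second player wins.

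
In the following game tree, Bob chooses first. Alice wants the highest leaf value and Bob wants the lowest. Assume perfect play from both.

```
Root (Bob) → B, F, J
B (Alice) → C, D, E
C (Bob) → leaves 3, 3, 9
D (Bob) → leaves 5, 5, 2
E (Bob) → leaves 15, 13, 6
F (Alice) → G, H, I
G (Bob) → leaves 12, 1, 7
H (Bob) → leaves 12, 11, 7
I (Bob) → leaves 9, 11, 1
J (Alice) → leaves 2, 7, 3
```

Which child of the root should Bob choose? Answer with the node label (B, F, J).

C (Bob): min(3, 3, 9) = 3
D (Bob): min(5, 5, 2) = 2
E (Bob): min(15, 13, 6) = 6
B (Alice): max(3, 2, 6) = 6
G (Bob): min(12, 1, 7) = 1
H (Bob): min(12, 11, 7) = 7
I (Bob): min(9, 11, 1) = 1
F (Alice): max(1, 7, 1) = 7
J (Alice): max(2, 7, 3) = 7
Root (Bob): min(6, 7, 7) = 6
Bob picks the child with the lowest value: B (value 6).

B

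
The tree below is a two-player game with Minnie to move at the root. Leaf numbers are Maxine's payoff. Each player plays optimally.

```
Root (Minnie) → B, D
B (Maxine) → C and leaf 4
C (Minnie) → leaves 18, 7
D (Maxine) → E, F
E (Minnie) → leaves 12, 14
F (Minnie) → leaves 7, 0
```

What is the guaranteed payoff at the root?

7

C (Minnie): min(18, 7) = 7
B (Maxine): max(7, 4) = 7
E (Minnie): min(12, 14) = 12
F (Minnie): min(7, 0) = 0
D (Maxine): max(12, 0) = 12
Root (Minnie): min(7, 12) = 7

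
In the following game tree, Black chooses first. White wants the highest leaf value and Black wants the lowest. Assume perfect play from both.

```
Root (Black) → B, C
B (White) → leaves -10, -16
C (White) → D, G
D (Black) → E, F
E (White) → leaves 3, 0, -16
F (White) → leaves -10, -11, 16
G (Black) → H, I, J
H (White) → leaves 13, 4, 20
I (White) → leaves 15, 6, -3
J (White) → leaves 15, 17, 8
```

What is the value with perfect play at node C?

E: max(3, 0, -16) = 3
F: max(-10, -11, 16) = 16
D: min(3, 16) = 3
H: max(13, 4, 20) = 20
I: max(15, 6, -3) = 15
J: max(15, 17, 8) = 17
G: min(20, 15, 17) = 15
C: max(3, 15) = 15

15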